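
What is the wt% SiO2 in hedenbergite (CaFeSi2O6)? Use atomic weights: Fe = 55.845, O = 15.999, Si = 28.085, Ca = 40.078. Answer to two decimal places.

Formula mass = 248.087 g/mol.
2 Si → 2.0000 mol SiO2 per formula unit; M(SiO2) = 60.083, so SiO2 mass = 120.166 g.
120.166/248.087 × 100 = 48.44 wt%.

48.44 wt%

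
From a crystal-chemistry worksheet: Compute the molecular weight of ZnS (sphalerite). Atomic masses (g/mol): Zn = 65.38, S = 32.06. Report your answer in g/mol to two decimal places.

97.44 g/mol

M = 1(65.38) + 1(32.06)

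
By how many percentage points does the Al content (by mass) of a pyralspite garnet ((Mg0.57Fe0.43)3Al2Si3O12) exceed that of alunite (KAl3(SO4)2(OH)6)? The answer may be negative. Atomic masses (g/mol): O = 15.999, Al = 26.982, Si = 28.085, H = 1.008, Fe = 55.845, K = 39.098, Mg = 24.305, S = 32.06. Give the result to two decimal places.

Al in (Mg0.57Fe0.43)3Al2Si3O12: molar mass 443.809 g/mol; 2×26.982 = 53.964 g → 12.16 wt%.
Al in KAl3(SO4)2(OH)6: molar mass 414.198 g/mol; 3×26.982 = 80.946 g → 19.54 wt%.
Difference = 12.16 − 19.54 = -7.38 percentage points.

-7.38 percentage points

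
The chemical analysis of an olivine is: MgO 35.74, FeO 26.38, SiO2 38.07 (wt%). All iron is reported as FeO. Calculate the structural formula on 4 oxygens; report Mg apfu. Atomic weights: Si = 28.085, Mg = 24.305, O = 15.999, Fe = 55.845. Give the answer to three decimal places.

1.407 Mg apfu

35.74 wt% MgO ÷ 40.304 g/mol = 0.88676 mol, giving 0.88676 Mg and 0.88676 O.
26.38 wt% FeO ÷ 71.844 g/mol = 0.36718 mol, giving 0.36718 Fe and 0.36718 O.
38.07 wt% SiO2 ÷ 60.083 g/mol = 0.63362 mol, giving 0.63362 Si and 1.26724 O.
Oxygen sums to 2.52118; scaling by 4/2.52118 = 1.58656 puts the formula on 4 O.
Mg: 0.88676 × 1.58656 = 1.407 atoms per formula unit.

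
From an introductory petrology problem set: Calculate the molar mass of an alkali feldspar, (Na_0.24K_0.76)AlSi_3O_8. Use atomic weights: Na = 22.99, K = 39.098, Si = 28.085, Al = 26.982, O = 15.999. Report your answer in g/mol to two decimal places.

The formula mass is the sum 0.24(22.99) + 0.76(39.098) + 1(26.982) + 3(28.085) + 8(15.999).

274.46 g/mol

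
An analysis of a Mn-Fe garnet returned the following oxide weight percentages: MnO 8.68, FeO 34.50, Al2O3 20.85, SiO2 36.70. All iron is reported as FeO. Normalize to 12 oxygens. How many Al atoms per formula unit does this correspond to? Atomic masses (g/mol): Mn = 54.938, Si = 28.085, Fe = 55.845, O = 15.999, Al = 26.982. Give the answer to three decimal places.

MnO (M=70.937): mol = 0.12236; Mn = 0.12236, O = 0.12236.
FeO (M=71.844): mol = 0.48021; Fe = 0.48021, O = 0.48021.
Al2O3 (M=101.961): mol = 0.20449; Al = 0.40898, O = 0.61347.
SiO2 (M=60.083): mol = 0.61082; Si = 0.61082, O = 1.22164.
ΣO = 2.43768; factor = 12/ΣO = 4.92271.
Al apfu = 0.40898 × 4.92271 = 2.013.

2.013 Al apfu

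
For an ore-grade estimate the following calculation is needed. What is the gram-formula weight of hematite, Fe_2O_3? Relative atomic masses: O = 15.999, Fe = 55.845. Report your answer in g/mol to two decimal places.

The formula mass is the sum 2·55.845 + 3·15.999.

159.69 g/mol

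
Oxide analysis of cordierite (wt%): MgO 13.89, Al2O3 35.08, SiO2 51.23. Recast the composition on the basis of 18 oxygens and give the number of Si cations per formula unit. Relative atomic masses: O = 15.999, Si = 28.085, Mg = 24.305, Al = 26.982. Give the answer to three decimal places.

4.980 Si apfu

MgO (M=40.304): mol = 0.34463; Mg = 0.34463, O = 0.34463.
Al2O3 (M=101.961): mol = 0.34405; Al = 0.68810, O = 1.03215.
SiO2 (M=60.083): mol = 0.85265; Si = 0.85265, O = 1.70530.
ΣO = 3.08208; factor = 18/ΣO = 5.84021.
Si apfu = 0.85265 × 5.84021 = 4.980.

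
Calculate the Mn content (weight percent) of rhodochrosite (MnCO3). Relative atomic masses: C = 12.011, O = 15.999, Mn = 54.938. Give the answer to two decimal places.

47.79 weight percent

M(MnCO3) = 114.946 g/mol.
Mn contributes 1 × 54.938 = 54.938 g per mole.
54.938/114.946 = 0.4779 → 47.79%.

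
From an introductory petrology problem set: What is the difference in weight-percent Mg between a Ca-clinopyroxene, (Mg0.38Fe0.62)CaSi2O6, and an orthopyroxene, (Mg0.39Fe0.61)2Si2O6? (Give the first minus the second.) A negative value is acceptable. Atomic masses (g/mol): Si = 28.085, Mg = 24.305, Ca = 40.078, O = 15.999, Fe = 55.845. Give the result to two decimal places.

-4.01 percentage points

Mg in (Mg0.38Fe0.62)CaSi2O6: molar mass 236.102 g/mol; 0.38×24.305 = 9.236 g → 3.91 wt%.
Mg in (Mg0.39Fe0.61)2Si2O6: molar mass 239.253 g/mol; 0.78×24.305 = 18.958 g → 7.92 wt%.
Difference = 3.91 − 7.92 = -4.01 percentage points.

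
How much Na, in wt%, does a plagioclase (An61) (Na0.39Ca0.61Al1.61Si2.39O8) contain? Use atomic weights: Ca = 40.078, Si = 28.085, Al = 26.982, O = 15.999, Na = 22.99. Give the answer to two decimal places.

3.30 wt%

M(Na0.39Ca0.61Al1.61Si2.39O8) = 271.970 g/mol.
Na contributes 0.39 × 22.99 = 8.966 g per mole.
8.966/271.970 = 0.0330 → 3.30%.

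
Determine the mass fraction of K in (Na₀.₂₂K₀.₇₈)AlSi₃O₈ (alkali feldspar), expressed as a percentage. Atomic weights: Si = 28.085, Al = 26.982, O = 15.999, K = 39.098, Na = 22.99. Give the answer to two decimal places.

Formula mass = 0.22×22.99 + 0.78×39.098 + 1×26.982 + 3×28.085 + 8×15.999 = 274.783 g/mol, of which 30.496 g is K.
So K makes up 30.496/274.783 = 0.1110 of the mass, i.e. 11.10%.

11.10 mass %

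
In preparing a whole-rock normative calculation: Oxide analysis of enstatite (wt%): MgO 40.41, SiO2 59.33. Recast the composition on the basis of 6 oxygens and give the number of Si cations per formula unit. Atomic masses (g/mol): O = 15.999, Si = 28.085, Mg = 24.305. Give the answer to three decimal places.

1.990 Si apfu

MgO (M=40.304): mol = 1.00263; Mg = 1.00263, O = 1.00263.
SiO2 (M=60.083): mol = 0.98747; Si = 0.98747, O = 1.97494.
ΣO = 2.97757; factor = 6/ΣO = 2.01507.
Si apfu = 0.98747 × 2.01507 = 1.990.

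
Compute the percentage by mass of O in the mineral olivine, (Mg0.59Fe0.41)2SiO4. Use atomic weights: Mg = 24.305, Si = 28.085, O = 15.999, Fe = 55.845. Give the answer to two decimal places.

M((Mg0.59Fe0.41)2SiO4) = 166.554 g/mol.
O contributes 4 × 15.999 = 63.996 g per mole.
63.996/166.554 = 0.3842 → 38.42%.

38.42 wt%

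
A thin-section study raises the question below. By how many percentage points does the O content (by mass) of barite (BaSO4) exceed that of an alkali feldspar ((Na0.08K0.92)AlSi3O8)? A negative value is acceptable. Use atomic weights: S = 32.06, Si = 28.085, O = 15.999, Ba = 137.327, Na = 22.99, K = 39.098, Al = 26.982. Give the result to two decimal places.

-18.78 percentage points

M(BaSO4) = 233.383 g/mol, so wt% O = 63.996/233.383 × 100 = 27.42%.
M((Na0.08K0.92)AlSi3O8) = 277.038 g/mol, so wt% O = 127.992/277.038 × 100 = 46.20%.
27.42 − 46.20 = -18.78 pp.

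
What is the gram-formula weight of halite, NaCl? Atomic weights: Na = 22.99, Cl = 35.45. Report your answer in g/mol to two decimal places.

M = 1*22.99 + 1*35.45

58.44 g/mol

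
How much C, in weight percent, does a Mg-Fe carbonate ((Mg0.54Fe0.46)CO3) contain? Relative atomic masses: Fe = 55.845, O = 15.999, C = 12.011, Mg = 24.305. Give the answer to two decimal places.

12.15 weight percent

Molar mass of (Mg0.54Fe0.46)CO3: 0.54·24.305 + 0.46·55.845 + 1·12.011 + 3·15.999 = 98.821 g/mol.
Mass of C per formula unit: 1 × 12.011 = 12.011 g.
Weight fraction C = 12.011 / 98.821 = 0.1215.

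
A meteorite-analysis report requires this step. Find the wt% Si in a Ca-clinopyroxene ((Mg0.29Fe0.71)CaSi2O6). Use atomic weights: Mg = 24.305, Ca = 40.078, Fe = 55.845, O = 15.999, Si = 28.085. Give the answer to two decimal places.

Formula mass = 0.29×24.305 + 0.71×55.845 + 1×40.078 + 2×28.085 + 6×15.999 = 238.940 g/mol, of which 56.170 g is Si.
So Si makes up 56.170/238.940 = 0.2351 of the mass, i.e. 23.51%.

23.51 weight percent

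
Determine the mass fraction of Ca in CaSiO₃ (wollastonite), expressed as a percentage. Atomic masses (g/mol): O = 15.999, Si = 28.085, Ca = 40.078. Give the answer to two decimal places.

M(CaSiO₃) = 116.160 g/mol.
Ca contributes 1 × 40.078 = 40.078 g per mole.
40.078/116.160 = 0.3450 → 34.50%.

34.50 mass %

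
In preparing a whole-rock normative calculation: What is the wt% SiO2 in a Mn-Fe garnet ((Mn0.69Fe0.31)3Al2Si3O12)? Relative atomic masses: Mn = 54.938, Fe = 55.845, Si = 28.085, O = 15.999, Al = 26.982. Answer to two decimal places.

36.35 wt%

M((Mn0.69Fe0.31)3Al2Si3O12) = 495.865 g/mol; M(SiO2) = 60.083 g/mol.
Moles SiO2 per formula unit = 3 Si ÷ 1 = 3.0000.
SiO2 fraction = (3.0000 × 60.083) / 495.865 = 180.249/495.865 = 0.3635.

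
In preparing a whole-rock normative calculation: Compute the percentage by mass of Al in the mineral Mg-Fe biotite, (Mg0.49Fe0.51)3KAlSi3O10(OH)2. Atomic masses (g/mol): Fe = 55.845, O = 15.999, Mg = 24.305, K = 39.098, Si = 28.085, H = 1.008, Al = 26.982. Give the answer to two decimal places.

Molar mass of (Mg0.49Fe0.51)3KAlSi3O10(OH)2: 1.47·24.305 + 1.53·55.845 + 1·39.098 + 1·26.982 + 3·28.085 + 12·15.999 + 2·1.008 = 465.510 g/mol.
Mass of Al per formula unit: 1 × 26.982 = 26.982 g.
Weight fraction Al = 26.982 / 465.510 = 0.0580.

5.80 wt%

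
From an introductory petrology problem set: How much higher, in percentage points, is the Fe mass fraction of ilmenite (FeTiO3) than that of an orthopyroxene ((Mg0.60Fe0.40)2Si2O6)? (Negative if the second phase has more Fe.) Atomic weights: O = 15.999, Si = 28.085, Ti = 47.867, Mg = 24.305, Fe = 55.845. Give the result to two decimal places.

Fe in FeTiO3: molar mass 151.709 g/mol; 1×55.845 = 55.845 g → 36.81 wt%.
Fe in (Mg0.60Fe0.40)2Si2O6: molar mass 226.006 g/mol; 0.80×55.845 = 44.676 g → 19.77 wt%.
Difference = 36.81 − 19.77 = 17.04 percentage points.

17.04 percentage points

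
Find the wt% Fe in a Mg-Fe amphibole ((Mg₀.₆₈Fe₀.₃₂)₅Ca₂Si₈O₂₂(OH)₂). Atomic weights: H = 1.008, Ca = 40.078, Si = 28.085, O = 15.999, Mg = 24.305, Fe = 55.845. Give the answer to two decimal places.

10.36 weight percent

Formula mass = 3.40·24.305 + 1.60·55.845 + 2·40.078 + 8·28.085 + 24·15.999 + 2·1.008 = 862.817 g/mol, of which 89.352 g is Fe.
So Fe makes up 89.352/862.817 = 0.1036 of the mass, i.e. 10.36%.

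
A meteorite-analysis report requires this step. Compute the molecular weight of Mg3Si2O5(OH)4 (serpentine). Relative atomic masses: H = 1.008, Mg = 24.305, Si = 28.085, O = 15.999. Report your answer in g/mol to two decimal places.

M = 3·24.305 + 2·28.085 + 9·15.999 + 4·1.008

277.11 g/mol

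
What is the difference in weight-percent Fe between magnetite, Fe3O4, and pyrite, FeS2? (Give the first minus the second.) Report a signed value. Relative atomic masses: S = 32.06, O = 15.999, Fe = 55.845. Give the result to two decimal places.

M(Fe3O4) = 231.531 g/mol, so wt% Fe = 167.535/231.531 × 100 = 72.36%.
M(FeS2) = 119.965 g/mol, so wt% Fe = 55.845/119.965 × 100 = 46.55%.
72.36 − 46.55 = 25.81 pp.

25.81 percentage points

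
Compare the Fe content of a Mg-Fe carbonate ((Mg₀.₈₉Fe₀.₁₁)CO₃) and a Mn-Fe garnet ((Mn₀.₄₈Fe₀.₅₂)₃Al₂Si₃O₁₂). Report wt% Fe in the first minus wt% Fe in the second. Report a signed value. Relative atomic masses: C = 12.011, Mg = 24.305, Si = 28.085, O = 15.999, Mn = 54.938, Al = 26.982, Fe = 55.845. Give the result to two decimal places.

-10.55 percentage points

Fe in (Mg₀.₈₉Fe₀.₁₁)CO₃: molar mass 87.782 g/mol; 0.11×55.845 = 6.143 g → 7.00 wt%.
Fe in (Mn₀.₄₈Fe₀.₅₂)₃Al₂Si₃O₁₂: molar mass 496.436 g/mol; 1.56×55.845 = 87.118 g → 17.55 wt%.
Difference = 7.00 − 17.55 = -10.55 percentage points.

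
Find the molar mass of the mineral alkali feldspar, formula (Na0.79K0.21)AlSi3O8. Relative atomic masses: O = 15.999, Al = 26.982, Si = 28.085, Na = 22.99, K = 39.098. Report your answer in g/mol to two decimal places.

265.60 g/mol

M = 0.79(22.99) + 0.21(39.098) + 1(26.982) + 3(28.085) + 8(15.999)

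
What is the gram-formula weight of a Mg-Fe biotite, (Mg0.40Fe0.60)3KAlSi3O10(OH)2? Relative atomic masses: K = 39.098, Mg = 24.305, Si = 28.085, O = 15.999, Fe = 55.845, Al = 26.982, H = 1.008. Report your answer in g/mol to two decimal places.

M = 1.20×24.305 + 1.80×55.845 + 1×39.098 + 1×26.982 + 3×28.085 + 12×15.999 + 2×1.008

474.03 g/mol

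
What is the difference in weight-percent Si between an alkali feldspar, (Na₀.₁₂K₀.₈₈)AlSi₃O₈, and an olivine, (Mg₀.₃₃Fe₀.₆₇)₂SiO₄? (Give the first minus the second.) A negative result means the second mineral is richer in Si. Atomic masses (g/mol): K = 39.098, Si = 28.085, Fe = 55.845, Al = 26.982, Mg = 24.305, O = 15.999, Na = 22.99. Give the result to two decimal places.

15.13 percentage points

M((Na₀.₁₂K₀.₈₈)AlSi₃O₈) = 276.394 g/mol, so wt% Si = 84.255/276.394 × 100 = 30.48%.
M((Mg₀.₃₃Fe₀.₆₇)₂SiO₄) = 182.955 g/mol, so wt% Si = 28.085/182.955 × 100 = 15.35%.
30.48 − 15.35 = 15.13 pp.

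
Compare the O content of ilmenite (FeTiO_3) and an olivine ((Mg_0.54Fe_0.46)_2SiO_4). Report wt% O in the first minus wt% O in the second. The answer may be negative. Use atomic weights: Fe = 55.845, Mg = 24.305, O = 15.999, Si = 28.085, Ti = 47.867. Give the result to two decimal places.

-6.07 percentage points

M(FeTiO_3) = 151.709 g/mol, so wt% O = 47.997/151.709 × 100 = 31.64%.
M((Mg_0.54Fe_0.46)_2SiO_4) = 169.708 g/mol, so wt% O = 63.996/169.708 × 100 = 37.71%.
31.64 − 37.71 = -6.07 pp.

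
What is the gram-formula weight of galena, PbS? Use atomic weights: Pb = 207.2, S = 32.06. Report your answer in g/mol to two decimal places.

239.26 g/mol

M = 1(207.2) + 1(32.06)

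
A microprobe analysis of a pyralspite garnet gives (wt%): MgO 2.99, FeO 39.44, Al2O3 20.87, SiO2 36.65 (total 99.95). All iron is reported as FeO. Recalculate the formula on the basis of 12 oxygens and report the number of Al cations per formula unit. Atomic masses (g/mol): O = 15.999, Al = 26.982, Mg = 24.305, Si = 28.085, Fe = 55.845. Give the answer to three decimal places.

1.999 Al apfu

MgO (M=40.304): mol = 0.07419; Mg = 0.07419, O = 0.07419.
FeO (M=71.844): mol = 0.54897; Fe = 0.54897, O = 0.54897.
Al2O3 (M=101.961): mol = 0.20469; Al = 0.40938, O = 0.61407.
SiO2 (M=60.083): mol = 0.60999; Si = 0.60999, O = 1.21998.
ΣO = 2.45721; factor = 12/ΣO = 4.88359.
Al apfu = 0.40938 × 4.88359 = 1.999.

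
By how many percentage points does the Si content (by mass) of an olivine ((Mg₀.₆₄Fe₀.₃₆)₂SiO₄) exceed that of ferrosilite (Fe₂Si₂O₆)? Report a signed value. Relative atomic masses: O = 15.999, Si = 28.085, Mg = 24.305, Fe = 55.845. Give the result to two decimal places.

M((Mg₀.₆₄Fe₀.₃₆)₂SiO₄) = 163.400 g/mol, so wt% Si = 28.085/163.400 × 100 = 17.19%.
M(Fe₂Si₂O₆) = 263.854 g/mol, so wt% Si = 56.170/263.854 × 100 = 21.29%.
17.19 − 21.29 = -4.10 pp.

-4.10 percentage points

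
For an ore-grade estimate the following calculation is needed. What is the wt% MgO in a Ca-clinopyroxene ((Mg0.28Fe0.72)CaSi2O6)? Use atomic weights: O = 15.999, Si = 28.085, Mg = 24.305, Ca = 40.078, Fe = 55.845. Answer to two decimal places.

4.72 wt%

Molar mass of (Mg0.28Fe0.72)CaSi2O6 = 0.28·24.305 + 0.72·55.845 + 1·40.078 + 2·28.085 + 6·15.999 = 239.256 g/mol.
Each formula unit contains 0.28 Mg, equivalent to 0.28/1 = 0.2800 mol MgO.
M(MgO) = 1×24.305 + 1×15.999 = 40.304 g/mol.
Mass of MgO per formula unit = 0.2800 × 40.304 = 11.285 g.
MgO wt% = 11.285 / 239.256 × 100 = 4.72%.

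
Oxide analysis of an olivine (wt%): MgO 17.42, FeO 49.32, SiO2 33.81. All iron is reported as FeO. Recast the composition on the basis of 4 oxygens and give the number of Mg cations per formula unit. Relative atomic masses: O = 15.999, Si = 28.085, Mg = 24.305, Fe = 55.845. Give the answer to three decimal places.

MgO (M=40.304): mol = 0.43222; Mg = 0.43222, O = 0.43222.
FeO (M=71.844): mol = 0.68649; Fe = 0.68649, O = 0.68649.
SiO2 (M=60.083): mol = 0.56272; Si = 0.56272, O = 1.12544.
ΣO = 2.24415; factor = 4/ΣO = 1.78241.
Mg apfu = 0.43222 × 1.78241 = 0.770.

0.770 Mg apfu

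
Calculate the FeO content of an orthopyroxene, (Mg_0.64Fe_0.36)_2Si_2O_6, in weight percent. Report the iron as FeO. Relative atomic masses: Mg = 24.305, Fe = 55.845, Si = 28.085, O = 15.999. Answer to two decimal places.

M((Mg_0.64Fe_0.36)_2Si_2O_6) = 223.483 g/mol; M(FeO) = 71.844 g/mol.
Moles FeO per formula unit = 0.72 Fe ÷ 1 = 0.7200.
FeO fraction = (0.7200 × 71.844) / 223.483 = 51.728/223.483 = 0.2315.

23.15 wt%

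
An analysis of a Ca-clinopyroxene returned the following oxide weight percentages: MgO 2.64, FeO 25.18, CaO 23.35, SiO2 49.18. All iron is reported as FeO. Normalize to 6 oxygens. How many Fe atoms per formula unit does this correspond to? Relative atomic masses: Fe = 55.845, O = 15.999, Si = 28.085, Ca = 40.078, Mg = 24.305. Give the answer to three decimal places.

0.852 Fe apfu

2.64 wt% MgO ÷ 40.304 g/mol = 0.06550 mol, giving 0.06550 Mg and 0.06550 O.
25.18 wt% FeO ÷ 71.844 g/mol = 0.35048 mol, giving 0.35048 Fe and 0.35048 O.
23.35 wt% CaO ÷ 56.077 g/mol = 0.41639 mol, giving 0.41639 Ca and 0.41639 O.
49.18 wt% SiO2 ÷ 60.083 g/mol = 0.81853 mol, giving 0.81853 Si and 1.63706 O.
Oxygen sums to 2.46943; scaling by 6/2.46943 = 2.42971 puts the formula on 6 O.
Fe: 0.35048 × 2.42971 = 0.852 atoms per formula unit.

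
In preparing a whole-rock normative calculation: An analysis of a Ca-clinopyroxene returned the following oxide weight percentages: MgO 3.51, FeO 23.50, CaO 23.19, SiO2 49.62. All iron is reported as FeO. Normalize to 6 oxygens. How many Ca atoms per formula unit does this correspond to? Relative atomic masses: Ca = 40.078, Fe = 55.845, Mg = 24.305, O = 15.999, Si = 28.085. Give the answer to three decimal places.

1.001 Ca apfu

3.51 wt% MgO ÷ 40.304 g/mol = 0.08709 mol, giving 0.08709 Mg and 0.08709 O.
23.50 wt% FeO ÷ 71.844 g/mol = 0.32710 mol, giving 0.32710 Fe and 0.32710 O.
23.19 wt% CaO ÷ 56.077 g/mol = 0.41354 mol, giving 0.41354 Ca and 0.41354 O.
49.62 wt% SiO2 ÷ 60.083 g/mol = 0.82586 mol, giving 0.82586 Si and 1.65172 O.
Oxygen sums to 2.47945; scaling by 6/2.47945 = 2.41989 puts the formula on 6 O.
Ca: 0.41354 × 2.41989 = 1.001 atoms per formula unit.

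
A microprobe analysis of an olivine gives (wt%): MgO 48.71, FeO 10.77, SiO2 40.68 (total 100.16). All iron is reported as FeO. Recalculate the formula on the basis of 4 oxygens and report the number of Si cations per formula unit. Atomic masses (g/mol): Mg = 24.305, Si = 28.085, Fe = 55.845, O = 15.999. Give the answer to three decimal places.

48.71 wt% MgO ÷ 40.304 g/mol = 1.20856 mol, giving 1.20856 Mg and 1.20856 O.
10.77 wt% FeO ÷ 71.844 g/mol = 0.14991 mol, giving 0.14991 Fe and 0.14991 O.
40.68 wt% SiO2 ÷ 60.083 g/mol = 0.67706 mol, giving 0.67706 Si and 1.35412 O.
Oxygen sums to 2.71259; scaling by 4/2.71259 = 1.47461 puts the formula on 4 O.
Si: 0.67706 × 1.47461 = 0.998 atoms per formula unit.

0.998 Si apfu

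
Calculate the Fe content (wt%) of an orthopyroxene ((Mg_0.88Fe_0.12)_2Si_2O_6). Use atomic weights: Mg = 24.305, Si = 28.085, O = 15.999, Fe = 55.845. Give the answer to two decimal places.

Formula mass = 1.76×24.305 + 0.24×55.845 + 2×28.085 + 6×15.999 = 208.344 g/mol, of which 13.403 g is Fe.
So Fe makes up 13.403/208.344 = 0.0643 of the mass, i.e. 6.43%.

6.43 wt%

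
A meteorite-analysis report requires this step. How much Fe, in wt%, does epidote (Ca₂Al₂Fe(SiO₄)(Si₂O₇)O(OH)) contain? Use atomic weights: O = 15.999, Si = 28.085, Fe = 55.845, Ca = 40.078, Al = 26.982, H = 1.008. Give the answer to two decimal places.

11.56 wt%

Formula mass = 2·40.078 + 2·26.982 + 1·55.845 + 3·28.085 + 13·15.999 + 1·1.008 = 483.215 g/mol, of which 55.845 g is Fe.
So Fe makes up 55.845/483.215 = 0.1156 of the mass, i.e. 11.56%.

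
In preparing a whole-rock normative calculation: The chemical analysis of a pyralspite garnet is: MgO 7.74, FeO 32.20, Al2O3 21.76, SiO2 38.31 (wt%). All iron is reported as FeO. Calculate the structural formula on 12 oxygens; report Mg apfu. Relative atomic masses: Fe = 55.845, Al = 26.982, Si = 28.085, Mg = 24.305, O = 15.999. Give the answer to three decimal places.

7.74 wt% MgO ÷ 40.304 g/mol = 0.19204 mol, giving 0.19204 Mg and 0.19204 O.
32.20 wt% FeO ÷ 71.844 g/mol = 0.44819 mol, giving 0.44819 Fe and 0.44819 O.
21.76 wt% Al2O3 ÷ 101.961 g/mol = 0.21341 mol, giving 0.42682 Al and 0.64023 O.
38.31 wt% SiO2 ÷ 60.083 g/mol = 0.63762 mol, giving 0.63762 Si and 1.27524 O.
Oxygen sums to 2.55570; scaling by 12/2.55570 = 4.69539 puts the formula on 12 O.
Mg: 0.19204 × 4.69539 = 0.902 atoms per formula unit.

0.902 Mg apfu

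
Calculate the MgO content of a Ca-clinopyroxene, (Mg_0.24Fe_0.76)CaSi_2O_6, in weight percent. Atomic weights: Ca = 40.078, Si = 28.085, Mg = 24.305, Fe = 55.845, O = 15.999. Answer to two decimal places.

4.02 wt%

M((Mg_0.24Fe_0.76)CaSi_2O_6) = 240.517 g/mol; M(MgO) = 40.304 g/mol.
Moles MgO per formula unit = 0.24 Mg ÷ 1 = 0.2400.
MgO fraction = (0.2400 × 40.304) / 240.517 = 9.673/240.517 = 0.0402.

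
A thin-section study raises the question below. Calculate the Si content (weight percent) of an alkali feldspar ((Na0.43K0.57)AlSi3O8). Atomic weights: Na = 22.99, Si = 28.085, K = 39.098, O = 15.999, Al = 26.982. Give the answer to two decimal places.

31.04 weight percent

Formula mass = 0.43×22.99 + 0.57×39.098 + 1×26.982 + 3×28.085 + 8×15.999 = 271.401 g/mol, of which 84.255 g is Si.
So Si makes up 84.255/271.401 = 0.3104 of the mass, i.e. 31.04%.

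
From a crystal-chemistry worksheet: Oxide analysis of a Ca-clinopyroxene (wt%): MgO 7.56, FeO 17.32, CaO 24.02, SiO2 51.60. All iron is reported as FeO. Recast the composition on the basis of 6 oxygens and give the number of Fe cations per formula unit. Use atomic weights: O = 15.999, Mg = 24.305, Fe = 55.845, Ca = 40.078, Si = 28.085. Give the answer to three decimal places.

0.562 Fe apfu

MgO (M=40.304): mol = 0.18757; Mg = 0.18757, O = 0.18757.
FeO (M=71.844): mol = 0.24108; Fe = 0.24108, O = 0.24108.
CaO (M=56.077): mol = 0.42834; Ca = 0.42834, O = 0.42834.
SiO2 (M=60.083): mol = 0.85881; Si = 0.85881, O = 1.71762.
ΣO = 2.57461; factor = 6/ΣO = 2.33045.
Fe apfu = 0.24108 × 2.33045 = 0.562.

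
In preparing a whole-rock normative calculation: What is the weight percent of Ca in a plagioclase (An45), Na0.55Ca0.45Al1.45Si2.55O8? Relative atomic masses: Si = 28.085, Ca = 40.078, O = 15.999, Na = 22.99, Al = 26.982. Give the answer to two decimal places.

6.69 mass %

Molar mass of Na0.55Ca0.45Al1.45Si2.55O8: 0.55*22.99 + 0.45*40.078 + 1.45*26.982 + 2.55*28.085 + 8*15.999 = 269.412 g/mol.
Mass of Ca per formula unit: 0.45 × 40.078 = 18.035 g.
Weight fraction Ca = 18.035 / 269.412 = 0.0669.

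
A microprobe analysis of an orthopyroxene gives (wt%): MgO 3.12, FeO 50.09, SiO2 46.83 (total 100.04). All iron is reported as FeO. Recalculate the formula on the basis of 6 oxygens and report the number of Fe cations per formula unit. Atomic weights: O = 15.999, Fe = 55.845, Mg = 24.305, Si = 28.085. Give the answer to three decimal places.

1.793 Fe apfu

MgO: 3.12/40.304 = 0.07741 mol → 0.07741 mol Mg, 0.07741 mol O.
FeO: 50.09/71.844 = 0.69721 mol → 0.69721 mol Fe, 0.69721 mol O.
SiO2: 46.83/60.083 = 0.77942 mol → 0.77942 mol Si, 1.55884 mol O.
Total oxygen = 2.33346 mol. Normalization factor = 6/2.33346 = 2.57129.
Fe per 6 O = 0.69721 × 2.57129 = 1.793.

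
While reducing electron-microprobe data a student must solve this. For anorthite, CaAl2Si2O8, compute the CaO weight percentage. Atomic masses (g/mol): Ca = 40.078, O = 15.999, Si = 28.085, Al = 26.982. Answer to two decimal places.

20.16 wt%

Molar mass of CaAl2Si2O8 = 1·40.078 + 2·26.982 + 2·28.085 + 8·15.999 = 278.204 g/mol.
Each formula unit contains 1 Ca, equivalent to 1/1 = 1.0000 mol CaO.
M(CaO) = 1×40.078 + 1×15.999 = 56.077 g/mol.
Mass of CaO per formula unit = 1.0000 × 56.077 = 56.077 g.
CaO wt% = 56.077 / 278.204 × 100 = 20.16%.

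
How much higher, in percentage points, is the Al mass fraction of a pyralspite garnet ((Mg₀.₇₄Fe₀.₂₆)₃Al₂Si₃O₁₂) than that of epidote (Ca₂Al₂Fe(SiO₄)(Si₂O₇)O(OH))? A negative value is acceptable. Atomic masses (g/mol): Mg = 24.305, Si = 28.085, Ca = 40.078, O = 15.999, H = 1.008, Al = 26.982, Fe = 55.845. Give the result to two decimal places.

1.45 percentage points

M((Mg₀.₇₄Fe₀.₂₆)₃Al₂Si₃O₁₂) = 427.723 g/mol, so wt% Al = 53.964/427.723 × 100 = 12.62%.
M(Ca₂Al₂Fe(SiO₄)(Si₂O₇)O(OH)) = 483.215 g/mol, so wt% Al = 53.964/483.215 × 100 = 11.17%.
12.62 − 11.17 = 1.45 pp.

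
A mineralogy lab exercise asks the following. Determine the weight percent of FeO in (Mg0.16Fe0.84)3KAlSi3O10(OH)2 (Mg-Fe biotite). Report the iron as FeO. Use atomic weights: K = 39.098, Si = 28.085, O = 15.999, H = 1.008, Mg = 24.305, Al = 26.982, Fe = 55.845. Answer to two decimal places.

Molar mass of (Mg0.16Fe0.84)3KAlSi3O10(OH)2 = 0.48*24.305 + 2.52*55.845 + 1*39.098 + 1*26.982 + 3*28.085 + 12*15.999 + 2*1.008 = 496.735 g/mol.
Each formula unit contains 2.52 Fe, equivalent to 2.52/1 = 2.5200 mol FeO.
M(FeO) = 1×55.845 + 1×15.999 = 71.844 g/mol.
Mass of FeO per formula unit = 2.5200 × 71.844 = 181.047 g.
FeO wt% = 181.047 / 496.735 × 100 = 36.45%.

36.45 wt%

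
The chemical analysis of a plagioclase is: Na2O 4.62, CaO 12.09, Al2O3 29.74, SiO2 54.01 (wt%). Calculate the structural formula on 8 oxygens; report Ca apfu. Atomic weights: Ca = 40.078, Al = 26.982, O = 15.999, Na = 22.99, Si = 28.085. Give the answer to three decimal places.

0.582 Ca apfu

Na2O (M=61.979): mol = 0.07454; Na = 0.14908, O = 0.07454.
CaO (M=56.077): mol = 0.21560; Ca = 0.21560, O = 0.21560.
Al2O3 (M=101.961): mol = 0.29168; Al = 0.58336, O = 0.87504.
SiO2 (M=60.083): mol = 0.89892; Si = 0.89892, O = 1.79784.
ΣO = 2.96302; factor = 8/ΣO = 2.69995.
Ca apfu = 0.21560 × 2.69995 = 0.582.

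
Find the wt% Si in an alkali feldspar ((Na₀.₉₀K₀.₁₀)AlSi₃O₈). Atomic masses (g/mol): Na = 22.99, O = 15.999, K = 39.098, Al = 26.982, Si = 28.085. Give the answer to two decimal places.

Molar mass of (Na₀.₉₀K₀.₁₀)AlSi₃O₈: 0.90*22.99 + 0.10*39.098 + 1*26.982 + 3*28.085 + 8*15.999 = 263.830 g/mol.
Mass of Si per formula unit: 3 × 28.085 = 84.255 g.
Weight fraction Si = 84.255 / 263.830 = 0.3194.

31.94 weight percent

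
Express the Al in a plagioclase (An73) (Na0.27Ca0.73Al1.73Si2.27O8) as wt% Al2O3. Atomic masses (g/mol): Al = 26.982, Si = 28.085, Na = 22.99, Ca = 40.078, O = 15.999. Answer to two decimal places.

M(Na0.27Ca0.73Al1.73Si2.27O8) = 273.888 g/mol; M(Al2O3) = 101.961 g/mol.
Moles Al2O3 per formula unit = 1.73 Al ÷ 2 = 0.8650.
Al2O3 fraction = (0.8650 × 101.961) / 273.888 = 88.196/273.888 = 0.3220.

32.20 wt%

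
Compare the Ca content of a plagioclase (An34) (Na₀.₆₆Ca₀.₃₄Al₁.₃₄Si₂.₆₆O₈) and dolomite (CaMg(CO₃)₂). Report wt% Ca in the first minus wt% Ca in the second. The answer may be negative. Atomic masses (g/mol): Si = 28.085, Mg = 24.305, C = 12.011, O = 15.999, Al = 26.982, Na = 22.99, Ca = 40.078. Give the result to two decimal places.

Ca in Na₀.₆₆Ca₀.₃₄Al₁.₃₄Si₂.₆₆O₈: molar mass 267.654 g/mol; 0.34×40.078 = 13.627 g → 5.09 wt%.
Ca in CaMg(CO₃)₂: molar mass 184.399 g/mol; 1×40.078 = 40.078 g → 21.73 wt%.
Difference = 5.09 − 21.73 = -16.64 percentage points.

-16.64 percentage points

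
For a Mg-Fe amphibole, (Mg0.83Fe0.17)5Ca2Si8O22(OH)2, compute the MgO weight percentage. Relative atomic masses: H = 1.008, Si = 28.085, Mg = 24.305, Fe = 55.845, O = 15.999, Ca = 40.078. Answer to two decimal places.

Formula mass = 839.162 g/mol.
4.15 Mg → 4.1500 mol MgO per formula unit; M(MgO) = 40.304, so MgO mass = 167.262 g.
167.262/839.162 × 100 = 19.93 wt%.

19.93 wt%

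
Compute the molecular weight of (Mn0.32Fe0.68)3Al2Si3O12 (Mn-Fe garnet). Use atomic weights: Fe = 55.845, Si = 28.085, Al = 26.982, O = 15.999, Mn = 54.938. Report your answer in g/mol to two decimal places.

496.87 g/mol

The formula mass is the sum 0.96*54.938 + 2.04*55.845 + 2*26.982 + 3*28.085 + 12*15.999.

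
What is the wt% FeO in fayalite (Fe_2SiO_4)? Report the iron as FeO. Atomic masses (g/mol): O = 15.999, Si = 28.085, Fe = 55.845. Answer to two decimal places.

Molar mass of Fe_2SiO_4 = 2×55.845 + 1×28.085 + 4×15.999 = 203.771 g/mol.
Each formula unit contains 2 Fe, equivalent to 2/1 = 2.0000 mol FeO.
M(FeO) = 1×55.845 + 1×15.999 = 71.844 g/mol.
Mass of FeO per formula unit = 2.0000 × 71.844 = 143.688 g.
FeO wt% = 143.688 / 203.771 × 100 = 70.51%.

70.51 wt%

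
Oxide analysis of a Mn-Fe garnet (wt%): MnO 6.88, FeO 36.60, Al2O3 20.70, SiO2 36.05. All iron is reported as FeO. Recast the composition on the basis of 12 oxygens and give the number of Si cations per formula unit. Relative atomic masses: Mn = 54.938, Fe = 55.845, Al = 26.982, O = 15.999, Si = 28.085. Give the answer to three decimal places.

2.981 Si apfu

MnO: 6.88/70.937 = 0.09699 mol → 0.09699 mol Mn, 0.09699 mol O.
FeO: 36.60/71.844 = 0.50944 mol → 0.50944 mol Fe, 0.50944 mol O.
Al2O3: 20.70/101.961 = 0.20302 mol → 0.40604 mol Al, 0.60906 mol O.
SiO2: 36.05/60.083 = 0.60000 mol → 0.60000 mol Si, 1.20000 mol O.
Total oxygen = 2.41549 mol. Normalization factor = 12/2.41549 = 4.96794.
Si per 12 O = 0.60000 × 4.96794 = 2.981.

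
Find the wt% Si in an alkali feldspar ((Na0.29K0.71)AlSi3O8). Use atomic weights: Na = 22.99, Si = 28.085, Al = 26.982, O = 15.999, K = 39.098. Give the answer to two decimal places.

M((Na0.29K0.71)AlSi3O8) = 273.656 g/mol.
Si contributes 3 × 28.085 = 84.255 g per mole.
84.255/273.656 = 0.3079 → 30.79%.

30.79 mass %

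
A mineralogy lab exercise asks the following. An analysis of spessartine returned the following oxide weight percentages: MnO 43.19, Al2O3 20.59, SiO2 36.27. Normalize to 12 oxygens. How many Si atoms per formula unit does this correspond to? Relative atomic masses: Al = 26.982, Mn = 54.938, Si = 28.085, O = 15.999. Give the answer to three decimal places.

2.991 Si apfu

MnO (M=70.937): mol = 0.60885; Mn = 0.60885, O = 0.60885.
Al2O3 (M=101.961): mol = 0.20194; Al = 0.40388, O = 0.60582.
SiO2 (M=60.083): mol = 0.60366; Si = 0.60366, O = 1.20732.
ΣO = 2.42199; factor = 12/ΣO = 4.95460.
Si apfu = 0.60366 × 4.95460 = 2.991.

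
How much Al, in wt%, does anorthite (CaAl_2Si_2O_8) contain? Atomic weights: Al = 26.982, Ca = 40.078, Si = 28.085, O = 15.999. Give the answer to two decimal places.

Formula mass = 1·40.078 + 2·26.982 + 2·28.085 + 8·15.999 = 278.204 g/mol, of which 53.964 g is Al.
So Al makes up 53.964/278.204 = 0.1940 of the mass, i.e. 19.40%.

19.40 wt%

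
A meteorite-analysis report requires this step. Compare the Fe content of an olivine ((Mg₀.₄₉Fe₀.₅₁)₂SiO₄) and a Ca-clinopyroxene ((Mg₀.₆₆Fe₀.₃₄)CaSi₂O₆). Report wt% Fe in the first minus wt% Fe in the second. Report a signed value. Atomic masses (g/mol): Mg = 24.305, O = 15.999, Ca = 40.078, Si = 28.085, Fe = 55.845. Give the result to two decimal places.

24.60 percentage points

First mineral: 56.962 g Fe in 172.862 g formula = 32.95 wt% Fe.
Second mineral: 18.987 g Fe in 227.271 g formula = 8.35 wt% Fe.
32.95% − 8.35% gives a difference of 24.60 percentage points.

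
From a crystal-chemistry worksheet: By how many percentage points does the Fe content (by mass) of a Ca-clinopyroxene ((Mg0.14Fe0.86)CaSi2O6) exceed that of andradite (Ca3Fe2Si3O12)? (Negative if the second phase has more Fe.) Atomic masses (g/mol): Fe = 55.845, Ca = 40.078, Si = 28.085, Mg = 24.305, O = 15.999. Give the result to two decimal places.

M((Mg0.14Fe0.86)CaSi2O6) = 243.671 g/mol, so wt% Fe = 48.027/243.671 × 100 = 19.71%.
M(Ca3Fe2Si3O12) = 508.167 g/mol, so wt% Fe = 111.690/508.167 × 100 = 21.98%.
19.71 − 21.98 = -2.27 pp.

-2.27 percentage points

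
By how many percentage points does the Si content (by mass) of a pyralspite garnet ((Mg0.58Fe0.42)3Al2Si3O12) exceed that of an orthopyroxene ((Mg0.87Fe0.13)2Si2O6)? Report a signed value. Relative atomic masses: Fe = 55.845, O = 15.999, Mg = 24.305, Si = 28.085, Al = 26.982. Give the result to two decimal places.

First mineral: 84.255 g Si in 442.862 g formula = 19.03 wt% Si.
Second mineral: 56.170 g Si in 208.974 g formula = 26.88 wt% Si.
19.03% − 26.88% gives a difference of -7.85 percentage points.

-7.85 percentage points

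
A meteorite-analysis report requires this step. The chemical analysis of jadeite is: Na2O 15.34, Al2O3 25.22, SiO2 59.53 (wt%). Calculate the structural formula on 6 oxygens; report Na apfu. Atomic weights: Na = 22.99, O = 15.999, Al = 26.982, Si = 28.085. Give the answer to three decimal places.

15.34 wt% Na2O ÷ 61.979 g/mol = 0.24750 mol, giving 0.49500 Na and 0.24750 O.
25.22 wt% Al2O3 ÷ 101.961 g/mol = 0.24735 mol, giving 0.49470 Al and 0.74205 O.
59.53 wt% SiO2 ÷ 60.083 g/mol = 0.99080 mol, giving 0.99080 Si and 1.98160 O.
Oxygen sums to 2.97115; scaling by 6/2.97115 = 2.01942 puts the formula on 6 O.
Na: 0.49500 × 2.01942 = 1.000 atoms per formula unit.

1.000 Na apfu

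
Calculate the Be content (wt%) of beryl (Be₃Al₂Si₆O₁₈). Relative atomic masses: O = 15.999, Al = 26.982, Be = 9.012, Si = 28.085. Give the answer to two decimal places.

5.03 wt%

Molar mass of Be₃Al₂Si₆O₁₈: 3×9.012 + 2×26.982 + 6×28.085 + 18×15.999 = 537.492 g/mol.
Mass of Be per formula unit: 3 × 9.012 = 27.036 g.
Weight fraction Be = 27.036 / 537.492 = 0.0503.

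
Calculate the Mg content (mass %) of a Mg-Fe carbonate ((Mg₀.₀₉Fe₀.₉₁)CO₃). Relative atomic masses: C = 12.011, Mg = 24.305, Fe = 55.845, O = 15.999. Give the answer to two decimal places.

Formula mass = 0.09×24.305 + 0.91×55.845 + 1×12.011 + 3×15.999 = 113.014 g/mol, of which 2.187 g is Mg.
So Mg makes up 2.187/113.014 = 0.0194 of the mass, i.e. 1.94%.

1.94 mass %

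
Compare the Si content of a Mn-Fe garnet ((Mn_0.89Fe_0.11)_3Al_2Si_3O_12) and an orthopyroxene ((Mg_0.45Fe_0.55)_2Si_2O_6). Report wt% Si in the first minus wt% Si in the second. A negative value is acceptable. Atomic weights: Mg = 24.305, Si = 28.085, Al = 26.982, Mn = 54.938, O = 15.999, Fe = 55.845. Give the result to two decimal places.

First mineral: 84.255 g Si in 495.320 g formula = 17.01 wt% Si.
Second mineral: 56.170 g Si in 235.468 g formula = 23.85 wt% Si.
17.01% − 23.85% gives a difference of -6.84 percentage points.

-6.84 percentage points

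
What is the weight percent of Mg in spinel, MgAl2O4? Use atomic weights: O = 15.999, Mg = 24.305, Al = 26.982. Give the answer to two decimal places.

17.08 wt%

Formula mass = 1*24.305 + 2*26.982 + 4*15.999 = 142.265 g/mol, of which 24.305 g is Mg.
So Mg makes up 24.305/142.265 = 0.1708 of the mass, i.e. 17.08%.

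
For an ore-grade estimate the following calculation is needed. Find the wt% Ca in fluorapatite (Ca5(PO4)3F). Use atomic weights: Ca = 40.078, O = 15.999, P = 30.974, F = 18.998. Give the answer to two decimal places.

M(Ca5(PO4)3F) = 504.298 g/mol.
Ca contributes 5 × 40.078 = 200.390 g per mole.
200.390/504.298 = 0.3974 → 39.74%.

39.74 mass %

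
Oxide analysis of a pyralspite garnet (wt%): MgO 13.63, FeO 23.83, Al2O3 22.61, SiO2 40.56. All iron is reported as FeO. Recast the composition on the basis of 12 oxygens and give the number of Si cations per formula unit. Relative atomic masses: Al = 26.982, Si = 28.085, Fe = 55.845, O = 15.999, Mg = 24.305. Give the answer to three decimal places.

MgO: 13.63/40.304 = 0.33818 mol → 0.33818 mol Mg, 0.33818 mol O.
FeO: 23.83/71.844 = 0.33169 mol → 0.33169 mol Fe, 0.33169 mol O.
Al2O3: 22.61/101.961 = 0.22175 mol → 0.44350 mol Al, 0.66525 mol O.
SiO2: 40.56/60.083 = 0.67507 mol → 0.67507 mol Si, 1.35014 mol O.
Total oxygen = 2.68526 mol. Normalization factor = 12/2.68526 = 4.46884.
Si per 12 O = 0.67507 × 4.46884 = 3.017.

3.017 Si apfu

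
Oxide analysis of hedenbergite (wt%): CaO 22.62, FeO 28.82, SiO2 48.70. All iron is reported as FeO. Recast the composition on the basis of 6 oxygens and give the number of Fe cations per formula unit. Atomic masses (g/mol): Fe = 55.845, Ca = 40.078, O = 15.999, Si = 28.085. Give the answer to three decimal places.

CaO (M=56.077): mol = 0.40337; Ca = 0.40337, O = 0.40337.
FeO (M=71.844): mol = 0.40115; Fe = 0.40115, O = 0.40115.
SiO2 (M=60.083): mol = 0.81055; Si = 0.81055, O = 1.62110.
ΣO = 2.42562; factor = 6/ΣO = 2.47359.
Fe apfu = 0.40115 × 2.47359 = 0.992.

0.992 Fe apfu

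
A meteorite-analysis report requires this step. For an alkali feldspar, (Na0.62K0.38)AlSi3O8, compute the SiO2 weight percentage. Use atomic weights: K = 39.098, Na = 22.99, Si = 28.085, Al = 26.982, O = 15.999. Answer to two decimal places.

67.17 wt%

Molar mass of (Na0.62K0.38)AlSi3O8 = 0.62*22.99 + 0.38*39.098 + 1*26.982 + 3*28.085 + 8*15.999 = 268.340 g/mol.
Each formula unit contains 3 Si, equivalent to 3/1 = 3.0000 mol SiO2.
M(SiO2) = 1×28.085 + 2×15.999 = 60.083 g/mol.
Mass of SiO2 per formula unit = 3.0000 × 60.083 = 180.249 g.
SiO2 wt% = 180.249 / 268.340 × 100 = 67.17%.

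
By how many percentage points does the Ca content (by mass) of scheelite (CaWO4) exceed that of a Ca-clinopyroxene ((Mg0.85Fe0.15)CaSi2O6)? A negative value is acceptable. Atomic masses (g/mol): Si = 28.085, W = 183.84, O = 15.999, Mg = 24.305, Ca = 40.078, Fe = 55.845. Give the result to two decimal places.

M(CaWO4) = 287.914 g/mol, so wt% Ca = 40.078/287.914 × 100 = 13.92%.
M((Mg0.85Fe0.15)CaSi2O6) = 221.278 g/mol, so wt% Ca = 40.078/221.278 × 100 = 18.11%.
13.92 − 18.11 = -4.19 pp.

-4.19 percentage points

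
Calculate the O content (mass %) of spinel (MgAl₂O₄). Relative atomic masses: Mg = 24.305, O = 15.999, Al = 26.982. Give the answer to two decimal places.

Formula mass = 1×24.305 + 2×26.982 + 4×15.999 = 142.265 g/mol, of which 63.996 g is O.
So O makes up 63.996/142.265 = 0.4498 of the mass, i.e. 44.98%.

44.98 mass %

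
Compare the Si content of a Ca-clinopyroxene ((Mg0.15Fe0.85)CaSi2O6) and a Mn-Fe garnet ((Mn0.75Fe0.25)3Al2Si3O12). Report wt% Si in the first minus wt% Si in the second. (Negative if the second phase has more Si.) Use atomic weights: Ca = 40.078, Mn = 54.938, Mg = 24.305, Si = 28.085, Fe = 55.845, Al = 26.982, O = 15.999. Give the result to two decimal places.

6.08 percentage points

Si in (Mg0.15Fe0.85)CaSi2O6: molar mass 243.356 g/mol; 2×28.085 = 56.170 g → 23.08 wt%.
Si in (Mn0.75Fe0.25)3Al2Si3O12: molar mass 495.701 g/mol; 3×28.085 = 84.255 g → 17.00 wt%.
Difference = 23.08 − 17.00 = 6.08 percentage points.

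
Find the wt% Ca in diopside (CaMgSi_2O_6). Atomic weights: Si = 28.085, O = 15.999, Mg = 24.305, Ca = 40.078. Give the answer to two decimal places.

Molar mass of CaMgSi_2O_6: 1·40.078 + 1·24.305 + 2·28.085 + 6·15.999 = 216.547 g/mol.
Mass of Ca per formula unit: 1 × 40.078 = 40.078 g.
Weight fraction Ca = 40.078 / 216.547 = 0.1851.

18.51 wt%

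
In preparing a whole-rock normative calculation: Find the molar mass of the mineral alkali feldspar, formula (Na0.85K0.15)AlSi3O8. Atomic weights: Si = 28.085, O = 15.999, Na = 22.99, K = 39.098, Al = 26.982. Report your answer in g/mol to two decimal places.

264.64 g/mol

Na: 0.85 × 22.99 = 19.5415
K: 0.15 × 39.098 = 5.8647
Al: 1 × 26.982 = 26.9820
Si: 3 × 28.085 = 84.2550
O: 8 × 15.999 = 127.9920
Summing the contributions gives the formula mass.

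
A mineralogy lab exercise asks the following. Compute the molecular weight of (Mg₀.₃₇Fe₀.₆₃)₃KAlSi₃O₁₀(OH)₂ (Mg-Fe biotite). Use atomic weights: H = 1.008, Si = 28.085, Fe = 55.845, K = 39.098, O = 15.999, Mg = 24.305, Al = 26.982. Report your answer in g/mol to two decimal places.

476.86 g/mol

The formula mass is the sum 1.11*24.305 + 1.89*55.845 + 1*39.098 + 1*26.982 + 3*28.085 + 12*15.999 + 2*1.008.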